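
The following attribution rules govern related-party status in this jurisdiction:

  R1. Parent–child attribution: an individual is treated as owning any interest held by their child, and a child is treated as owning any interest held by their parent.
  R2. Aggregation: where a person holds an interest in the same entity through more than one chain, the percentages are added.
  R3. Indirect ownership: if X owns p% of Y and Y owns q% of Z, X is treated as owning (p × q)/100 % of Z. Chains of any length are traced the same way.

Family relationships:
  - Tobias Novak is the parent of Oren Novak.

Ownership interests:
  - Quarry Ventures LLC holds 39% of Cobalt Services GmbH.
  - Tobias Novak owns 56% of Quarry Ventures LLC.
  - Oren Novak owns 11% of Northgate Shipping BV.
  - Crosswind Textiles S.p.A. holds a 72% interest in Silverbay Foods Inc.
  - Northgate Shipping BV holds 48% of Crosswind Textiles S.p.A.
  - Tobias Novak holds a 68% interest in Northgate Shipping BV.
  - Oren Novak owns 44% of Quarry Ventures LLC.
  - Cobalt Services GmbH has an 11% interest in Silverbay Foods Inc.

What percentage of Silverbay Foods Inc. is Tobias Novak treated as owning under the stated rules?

31.5924%

By parent–child attribution (R1), Tobias Novak is treated as also owning Oren Novak's interest in Northgate Shipping BV, giving 68% + 11% = 79%.
By parent–child attribution (R1), Tobias Novak is treated as also owning Oren Novak's interest in Quarry Ventures LLC, giving 56% + 44% = 100%.
Chain via Northgate Shipping BV → Crosswind Textiles S.p.A. (R3): 79% × 48% × 72% = 27.3024% of Silverbay Foods Inc.
Chain via Quarry Ventures LLC → Cobalt Services GmbH (R3): 100% × 39% × 11% = 4.29% of Silverbay Foods Inc.
Aggregating (R2): 27.3024% + 4.29% = 31.5924%.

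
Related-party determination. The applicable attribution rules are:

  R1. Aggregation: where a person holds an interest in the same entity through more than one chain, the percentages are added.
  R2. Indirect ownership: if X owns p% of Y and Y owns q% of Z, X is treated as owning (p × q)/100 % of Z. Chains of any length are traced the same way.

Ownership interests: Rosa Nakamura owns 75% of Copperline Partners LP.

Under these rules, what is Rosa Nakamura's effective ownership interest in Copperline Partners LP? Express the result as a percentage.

Direct interest in Copperline Partners LP: 75%.

75%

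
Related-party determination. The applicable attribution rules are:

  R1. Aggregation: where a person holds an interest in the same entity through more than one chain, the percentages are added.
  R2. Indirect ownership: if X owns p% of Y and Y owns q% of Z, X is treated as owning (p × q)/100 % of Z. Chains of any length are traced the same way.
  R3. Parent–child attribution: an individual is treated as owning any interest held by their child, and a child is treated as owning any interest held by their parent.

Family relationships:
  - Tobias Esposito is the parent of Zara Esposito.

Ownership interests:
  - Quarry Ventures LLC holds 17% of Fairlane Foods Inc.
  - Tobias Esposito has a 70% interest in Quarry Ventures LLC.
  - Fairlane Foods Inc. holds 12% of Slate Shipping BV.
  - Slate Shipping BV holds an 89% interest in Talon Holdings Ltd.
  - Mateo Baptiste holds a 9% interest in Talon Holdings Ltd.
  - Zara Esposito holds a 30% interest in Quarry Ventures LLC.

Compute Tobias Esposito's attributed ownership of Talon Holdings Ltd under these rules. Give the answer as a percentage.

1.8156%

By parent–child attribution (R3), Tobias Esposito is treated as also owning Zara Esposito's interest in Quarry Ventures LLC, giving 70% + 30% = 100%.
Chain via Quarry Ventures LLC → Fairlane Foods Inc. → Slate Shipping BV (R2): 100% × 17% × 12% × 89% = 1.8156% of Talon Holdings Ltd.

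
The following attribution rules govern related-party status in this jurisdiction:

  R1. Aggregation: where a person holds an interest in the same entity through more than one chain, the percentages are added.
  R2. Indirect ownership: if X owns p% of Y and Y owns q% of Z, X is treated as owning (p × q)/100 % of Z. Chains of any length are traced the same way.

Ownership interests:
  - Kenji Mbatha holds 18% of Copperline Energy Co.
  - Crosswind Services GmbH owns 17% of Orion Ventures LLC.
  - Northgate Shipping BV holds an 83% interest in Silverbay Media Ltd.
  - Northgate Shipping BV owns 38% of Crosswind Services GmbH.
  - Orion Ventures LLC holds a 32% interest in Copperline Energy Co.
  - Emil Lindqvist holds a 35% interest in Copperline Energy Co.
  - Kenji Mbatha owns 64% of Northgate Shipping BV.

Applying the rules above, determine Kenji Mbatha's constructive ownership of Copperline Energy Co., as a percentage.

19.323008%

Chain via Northgate Shipping BV → Crosswind Services GmbH → Orion Ventures LLC (R2): 64% × 38% × 17% × 32% = 1.323008% of Copperline Energy Co.
Direct interest in Copperline Energy Co: 18%.
Aggregating (R1): 1.323008% + 18% = 19.323008%.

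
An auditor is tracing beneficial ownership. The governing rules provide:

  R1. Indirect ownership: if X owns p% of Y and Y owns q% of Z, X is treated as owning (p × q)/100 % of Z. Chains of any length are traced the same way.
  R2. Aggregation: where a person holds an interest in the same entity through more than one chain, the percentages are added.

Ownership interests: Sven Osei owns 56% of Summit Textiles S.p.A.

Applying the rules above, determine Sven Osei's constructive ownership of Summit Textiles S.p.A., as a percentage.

Direct interest in Summit Textiles S.p.A: 56%.

56%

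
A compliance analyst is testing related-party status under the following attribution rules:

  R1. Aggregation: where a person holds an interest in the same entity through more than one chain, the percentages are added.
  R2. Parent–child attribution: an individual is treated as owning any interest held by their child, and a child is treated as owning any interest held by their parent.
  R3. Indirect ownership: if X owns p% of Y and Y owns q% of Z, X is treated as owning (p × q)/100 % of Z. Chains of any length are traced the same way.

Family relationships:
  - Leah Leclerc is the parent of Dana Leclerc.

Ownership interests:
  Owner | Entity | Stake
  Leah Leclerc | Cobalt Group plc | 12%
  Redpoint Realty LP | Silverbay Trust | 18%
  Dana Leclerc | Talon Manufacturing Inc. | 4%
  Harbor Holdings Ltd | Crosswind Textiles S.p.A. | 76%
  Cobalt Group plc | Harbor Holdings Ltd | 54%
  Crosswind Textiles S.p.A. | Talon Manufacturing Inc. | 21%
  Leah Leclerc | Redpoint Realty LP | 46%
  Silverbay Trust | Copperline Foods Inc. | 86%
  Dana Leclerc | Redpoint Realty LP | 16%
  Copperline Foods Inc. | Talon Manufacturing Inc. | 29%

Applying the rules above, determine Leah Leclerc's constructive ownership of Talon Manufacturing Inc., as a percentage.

By parent–child attribution (R2), Leah Leclerc is treated as also owning Dana Leclerc's interest in Redpoint Realty LP, giving 46% + 16% = 62%.
By parent–child attribution (R2), Leah Leclerc is treated as owning Dana Leclerc's 4% interest in Talon Manufacturing Inc.
Chain via Redpoint Realty LP → Silverbay Trust → Copperline Foods Inc. (R3): 62% × 18% × 86% × 29% = 2.783304% of Talon Manufacturing Inc.
Chain via Cobalt Group plc → Harbor Holdings Ltd → Crosswind Textiles S.p.A. (R3): 12% × 54% × 76% × 21% = 1.034208% of Talon Manufacturing Inc.
Direct interest in Talon Manufacturing Inc: 4%.
Aggregating (R1): 2.783304% + 1.034208% + 4% = 7.817512%.

7.817512%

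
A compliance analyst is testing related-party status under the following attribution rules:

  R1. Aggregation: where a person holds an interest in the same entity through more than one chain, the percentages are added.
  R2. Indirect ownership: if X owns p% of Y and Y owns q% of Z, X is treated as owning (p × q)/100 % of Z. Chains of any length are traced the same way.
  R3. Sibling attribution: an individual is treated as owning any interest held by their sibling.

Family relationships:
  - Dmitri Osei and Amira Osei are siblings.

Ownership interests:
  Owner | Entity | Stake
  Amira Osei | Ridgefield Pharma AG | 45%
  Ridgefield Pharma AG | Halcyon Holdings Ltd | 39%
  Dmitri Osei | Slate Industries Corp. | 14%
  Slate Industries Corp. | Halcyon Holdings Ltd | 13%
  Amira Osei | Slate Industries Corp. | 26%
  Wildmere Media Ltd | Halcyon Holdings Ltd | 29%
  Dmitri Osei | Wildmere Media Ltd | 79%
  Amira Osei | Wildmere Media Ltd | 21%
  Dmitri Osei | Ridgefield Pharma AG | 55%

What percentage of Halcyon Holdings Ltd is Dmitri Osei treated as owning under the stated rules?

73.2%

By sibling attribution (R3), Dmitri Osei is treated as also owning Amira Osei's interest in Wildmere Media Ltd, giving 79% + 21% = 100%.
By sibling attribution (R3), Dmitri Osei is treated as also owning Amira Osei's interest in Ridgefield Pharma AG, giving 55% + 45% = 100%.
By sibling attribution (R3), Dmitri Osei is treated as also owning Amira Osei's interest in Slate Industries Corp, giving 14% + 26% = 40%.
Chain via Wildmere Media Ltd (R2): 100% × 29% = 29% of Halcyon Holdings Ltd.
Chain via Ridgefield Pharma AG (R2): 100% × 39% = 39% of Halcyon Holdings Ltd.
Chain via Slate Industries Corp. (R2): 40% × 13% = 5.2% of Halcyon Holdings Ltd.
Aggregating (R1): 29% + 39% + 5.2% = 73.2%.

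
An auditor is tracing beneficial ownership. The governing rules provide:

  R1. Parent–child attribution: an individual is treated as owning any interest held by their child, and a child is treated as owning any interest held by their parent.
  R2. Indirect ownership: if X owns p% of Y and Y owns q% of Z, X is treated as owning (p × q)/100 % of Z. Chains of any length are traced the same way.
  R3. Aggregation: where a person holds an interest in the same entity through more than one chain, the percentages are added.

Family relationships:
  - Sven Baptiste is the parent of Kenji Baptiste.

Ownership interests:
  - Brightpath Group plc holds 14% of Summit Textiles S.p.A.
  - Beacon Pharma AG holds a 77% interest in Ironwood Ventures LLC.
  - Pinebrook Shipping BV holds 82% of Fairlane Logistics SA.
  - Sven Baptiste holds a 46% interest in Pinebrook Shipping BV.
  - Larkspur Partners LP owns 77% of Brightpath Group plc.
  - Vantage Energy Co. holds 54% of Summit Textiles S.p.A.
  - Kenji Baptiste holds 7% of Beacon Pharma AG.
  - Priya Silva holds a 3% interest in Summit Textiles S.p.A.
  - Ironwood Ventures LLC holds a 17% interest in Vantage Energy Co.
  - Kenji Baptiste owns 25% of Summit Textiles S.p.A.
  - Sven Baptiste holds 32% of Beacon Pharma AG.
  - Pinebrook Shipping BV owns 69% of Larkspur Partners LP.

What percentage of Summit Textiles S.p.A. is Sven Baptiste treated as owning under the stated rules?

31.178326%

By parent–child attribution (R1), Sven Baptiste is treated as also owning Kenji Baptiste's interest in Beacon Pharma AG, giving 32% + 7% = 39%.
By parent–child attribution (R1), Sven Baptiste is treated as owning Kenji Baptiste's 25% interest in Summit Textiles S.p.A.
Chain via Pinebrook Shipping BV → Larkspur Partners LP → Brightpath Group plc (R2): 46% × 69% × 77% × 14% = 3.421572% of Summit Textiles S.p.A.
Chain via Beacon Pharma AG → Ironwood Ventures LLC → Vantage Energy Co. (R2): 39% × 77% × 17% × 54% = 2.756754% of Summit Textiles S.p.A.
Direct interest in Summit Textiles S.p.A: 25%.
Aggregating (R3): 3.421572% + 2.756754% + 25% = 31.178326%.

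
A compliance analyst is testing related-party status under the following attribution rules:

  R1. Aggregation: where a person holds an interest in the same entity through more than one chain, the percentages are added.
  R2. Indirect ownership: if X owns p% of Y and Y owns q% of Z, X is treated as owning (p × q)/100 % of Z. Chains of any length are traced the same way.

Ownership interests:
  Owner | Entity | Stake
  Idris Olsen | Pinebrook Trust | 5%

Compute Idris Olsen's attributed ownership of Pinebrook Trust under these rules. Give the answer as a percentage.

Direct interest in Pinebrook Trust: 5%.

5%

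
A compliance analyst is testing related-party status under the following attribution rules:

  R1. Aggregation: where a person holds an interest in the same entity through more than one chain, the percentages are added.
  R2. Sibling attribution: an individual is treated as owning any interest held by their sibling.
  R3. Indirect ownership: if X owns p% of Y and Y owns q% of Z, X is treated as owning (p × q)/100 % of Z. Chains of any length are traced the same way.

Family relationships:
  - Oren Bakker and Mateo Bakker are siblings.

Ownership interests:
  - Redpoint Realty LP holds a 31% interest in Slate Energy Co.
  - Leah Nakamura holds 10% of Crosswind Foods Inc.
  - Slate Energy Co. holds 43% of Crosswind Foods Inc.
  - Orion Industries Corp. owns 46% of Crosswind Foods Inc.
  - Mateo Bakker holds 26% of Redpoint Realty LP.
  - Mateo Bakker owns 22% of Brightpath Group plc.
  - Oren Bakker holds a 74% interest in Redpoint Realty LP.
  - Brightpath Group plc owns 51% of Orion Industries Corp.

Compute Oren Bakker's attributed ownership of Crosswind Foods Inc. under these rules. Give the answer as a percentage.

By sibling attribution (R2), Oren Bakker is treated as also owning Mateo Bakker's interest in Redpoint Realty LP, giving 74% + 26% = 100%.
By sibling attribution (R2), Oren Bakker is treated as owning Mateo Bakker's 22% interest in Brightpath Group plc.
Chain via Redpoint Realty LP → Slate Energy Co. (R3): 100% × 31% × 43% = 13.33% of Crosswind Foods Inc.
Chain via Brightpath Group plc → Orion Industries Corp. (R3): 22% × 51% × 46% = 5.1612% of Crosswind Foods Inc.
Aggregating (R1): 13.33% + 5.1612% = 18.4912%.

18.4912%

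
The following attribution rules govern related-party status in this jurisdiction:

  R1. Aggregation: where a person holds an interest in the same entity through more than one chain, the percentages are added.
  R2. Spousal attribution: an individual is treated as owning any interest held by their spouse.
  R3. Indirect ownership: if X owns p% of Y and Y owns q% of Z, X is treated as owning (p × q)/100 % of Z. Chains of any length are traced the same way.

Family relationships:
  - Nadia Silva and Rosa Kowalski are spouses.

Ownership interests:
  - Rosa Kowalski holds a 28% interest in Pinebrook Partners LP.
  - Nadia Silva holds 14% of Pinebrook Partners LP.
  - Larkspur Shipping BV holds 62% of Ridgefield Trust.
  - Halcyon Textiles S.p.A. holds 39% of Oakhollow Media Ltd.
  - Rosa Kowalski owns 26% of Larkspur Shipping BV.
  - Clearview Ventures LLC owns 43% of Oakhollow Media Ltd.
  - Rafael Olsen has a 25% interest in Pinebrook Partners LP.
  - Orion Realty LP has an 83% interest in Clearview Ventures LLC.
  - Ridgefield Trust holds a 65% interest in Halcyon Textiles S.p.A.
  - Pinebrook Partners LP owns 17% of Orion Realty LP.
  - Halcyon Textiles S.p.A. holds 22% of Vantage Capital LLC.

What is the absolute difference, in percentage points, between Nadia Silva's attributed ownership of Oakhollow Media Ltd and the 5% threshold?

By spousal attribution (R2), Nadia Silva is treated as also owning Rosa Kowalski's interest in Pinebrook Partners LP, giving 14% + 28% = 42%.
By spousal attribution (R2), Nadia Silva is treated as owning Rosa Kowalski's 26% interest in Larkspur Shipping BV.
Chain via Pinebrook Partners LP → Orion Realty LP → Clearview Ventures LLC (R3): 42% × 17% × 83% × 43% = 2.548266% of Oakhollow Media Ltd.
Chain via Larkspur Shipping BV → Ridgefield Trust → Halcyon Textiles S.p.A. (R3): 26% × 62% × 65% × 39% = 4.08642% of Oakhollow Media Ltd.
Aggregating (R1): 2.548266% + 4.08642% = 6.634686%.
6.634686% exceeds the 5% threshold by 1.634686 percentage points.

1.634686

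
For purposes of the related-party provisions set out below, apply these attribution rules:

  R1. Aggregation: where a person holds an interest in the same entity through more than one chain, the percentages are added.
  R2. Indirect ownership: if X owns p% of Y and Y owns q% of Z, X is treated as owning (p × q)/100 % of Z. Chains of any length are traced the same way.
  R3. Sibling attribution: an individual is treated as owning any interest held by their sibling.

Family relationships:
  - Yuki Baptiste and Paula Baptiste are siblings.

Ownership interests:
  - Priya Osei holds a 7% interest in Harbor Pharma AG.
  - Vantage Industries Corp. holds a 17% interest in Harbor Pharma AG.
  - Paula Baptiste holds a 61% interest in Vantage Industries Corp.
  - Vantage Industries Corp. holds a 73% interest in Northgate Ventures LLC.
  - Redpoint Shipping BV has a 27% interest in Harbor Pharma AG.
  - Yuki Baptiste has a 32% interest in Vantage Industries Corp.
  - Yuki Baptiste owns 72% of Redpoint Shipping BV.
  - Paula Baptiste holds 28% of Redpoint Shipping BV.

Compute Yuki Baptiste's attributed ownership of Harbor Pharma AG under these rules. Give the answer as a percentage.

42.81%

By sibling attribution (R3), Yuki Baptiste is treated as also owning Paula Baptiste's interest in Redpoint Shipping BV, giving 72% + 28% = 100%.
By sibling attribution (R3), Yuki Baptiste is treated as also owning Paula Baptiste's interest in Vantage Industries Corp, giving 32% + 61% = 93%.
Chain via Redpoint Shipping BV (R2): 100% × 27% = 27% of Harbor Pharma AG.
Chain via Vantage Industries Corp. (R2): 93% × 17% = 15.81% of Harbor Pharma AG.
Aggregating (R1): 27% + 15.81% = 42.81%.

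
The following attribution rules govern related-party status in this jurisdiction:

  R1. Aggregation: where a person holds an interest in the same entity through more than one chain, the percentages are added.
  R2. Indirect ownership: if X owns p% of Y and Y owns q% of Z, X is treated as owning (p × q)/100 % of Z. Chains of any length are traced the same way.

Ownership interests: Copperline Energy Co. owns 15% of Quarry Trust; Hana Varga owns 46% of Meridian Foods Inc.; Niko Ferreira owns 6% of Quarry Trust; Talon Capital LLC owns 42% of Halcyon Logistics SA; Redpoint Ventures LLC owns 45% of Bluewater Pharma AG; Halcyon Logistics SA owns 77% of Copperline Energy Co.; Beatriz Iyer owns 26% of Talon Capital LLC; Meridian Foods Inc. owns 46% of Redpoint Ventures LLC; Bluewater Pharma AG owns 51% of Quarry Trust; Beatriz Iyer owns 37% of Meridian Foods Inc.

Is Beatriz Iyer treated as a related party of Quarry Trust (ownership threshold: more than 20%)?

Chain via Meridian Foods Inc. → Redpoint Ventures LLC → Bluewater Pharma AG (R2): 37% × 46% × 45% × 51% = 3.90609% of Quarry Trust.
Chain via Talon Capital LLC → Halcyon Logistics SA → Copperline Energy Co. (R2): 26% × 42% × 77% × 15% = 1.26126% of Quarry Trust.
Aggregating (R1): 3.90609% + 1.26126% = 5.16735%.
5.16735% does not exceed the 20% threshold, so Beatriz is not a related party to Quarry Trust.

No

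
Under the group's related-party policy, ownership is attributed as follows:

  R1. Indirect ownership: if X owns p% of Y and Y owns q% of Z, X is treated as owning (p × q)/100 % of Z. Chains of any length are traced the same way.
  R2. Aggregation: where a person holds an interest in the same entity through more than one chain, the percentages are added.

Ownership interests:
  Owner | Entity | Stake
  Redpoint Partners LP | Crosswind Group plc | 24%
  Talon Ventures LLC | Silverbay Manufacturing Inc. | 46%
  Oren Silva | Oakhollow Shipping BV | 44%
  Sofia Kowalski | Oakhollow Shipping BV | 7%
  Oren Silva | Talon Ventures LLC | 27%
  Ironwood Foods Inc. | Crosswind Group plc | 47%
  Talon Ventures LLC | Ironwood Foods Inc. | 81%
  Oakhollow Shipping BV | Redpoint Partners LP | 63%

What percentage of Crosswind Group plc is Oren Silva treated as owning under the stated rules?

Chain via Talon Ventures LLC → Ironwood Foods Inc. (R1): 27% × 81% × 47% = 10.2789% of Crosswind Group plc.
Chain via Oakhollow Shipping BV → Redpoint Partners LP (R1): 44% × 63% × 24% = 6.6528% of Crosswind Group plc.
Aggregating (R2): 10.2789% + 6.6528% = 16.9317%.

16.9317%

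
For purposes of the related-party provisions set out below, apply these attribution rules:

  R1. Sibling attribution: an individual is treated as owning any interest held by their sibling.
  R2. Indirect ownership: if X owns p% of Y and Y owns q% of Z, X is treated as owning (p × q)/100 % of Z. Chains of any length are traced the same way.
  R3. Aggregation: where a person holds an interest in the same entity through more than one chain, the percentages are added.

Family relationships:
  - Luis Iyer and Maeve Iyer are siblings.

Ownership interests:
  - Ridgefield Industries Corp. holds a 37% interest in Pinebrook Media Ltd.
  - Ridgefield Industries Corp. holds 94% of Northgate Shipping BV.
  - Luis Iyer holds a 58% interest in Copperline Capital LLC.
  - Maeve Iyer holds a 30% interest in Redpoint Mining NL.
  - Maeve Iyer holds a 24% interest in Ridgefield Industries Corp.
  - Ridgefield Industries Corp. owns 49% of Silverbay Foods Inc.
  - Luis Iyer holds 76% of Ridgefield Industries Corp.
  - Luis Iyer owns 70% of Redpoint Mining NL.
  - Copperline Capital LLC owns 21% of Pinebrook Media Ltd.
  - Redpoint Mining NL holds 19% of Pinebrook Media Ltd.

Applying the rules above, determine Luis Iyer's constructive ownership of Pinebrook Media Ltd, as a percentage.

By sibling attribution (R1), Luis Iyer is treated as also owning Maeve Iyer's interest in Redpoint Mining NL, giving 70% + 30% = 100%.
By sibling attribution (R1), Luis Iyer is treated as also owning Maeve Iyer's interest in Ridgefield Industries Corp, giving 76% + 24% = 100%.
Chain via Redpoint Mining NL (R2): 100% × 19% = 19% of Pinebrook Media Ltd.
Chain via Copperline Capital LLC (R2): 58% × 21% = 12.18% of Pinebrook Media Ltd.
Chain via Ridgefield Industries Corp. (R2): 100% × 37% = 37% of Pinebrook Media Ltd.
Aggregating (R3): 19% + 12.18% + 37% = 68.18%.

68.18%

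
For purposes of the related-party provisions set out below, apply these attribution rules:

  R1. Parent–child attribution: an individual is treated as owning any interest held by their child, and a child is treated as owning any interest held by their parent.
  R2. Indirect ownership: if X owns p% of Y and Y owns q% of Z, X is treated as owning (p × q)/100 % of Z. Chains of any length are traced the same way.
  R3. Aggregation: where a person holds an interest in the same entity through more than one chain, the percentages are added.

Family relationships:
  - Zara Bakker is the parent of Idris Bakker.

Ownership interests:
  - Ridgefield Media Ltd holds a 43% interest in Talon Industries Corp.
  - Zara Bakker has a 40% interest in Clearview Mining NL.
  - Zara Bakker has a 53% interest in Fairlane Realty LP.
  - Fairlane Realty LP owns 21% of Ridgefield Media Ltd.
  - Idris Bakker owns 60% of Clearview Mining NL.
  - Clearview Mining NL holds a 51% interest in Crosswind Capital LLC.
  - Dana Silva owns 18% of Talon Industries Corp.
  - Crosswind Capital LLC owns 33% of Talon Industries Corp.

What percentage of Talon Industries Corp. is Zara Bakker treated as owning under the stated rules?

By parent–child attribution (R1), Zara Bakker is treated as also owning Idris Bakker's interest in Clearview Mining NL, giving 40% + 60% = 100%.
Chain via Clearview Mining NL → Crosswind Capital LLC (R2): 100% × 51% × 33% = 16.83% of Talon Industries Corp.
Chain via Fairlane Realty LP → Ridgefield Media Ltd (R2): 53% × 21% × 43% = 4.7859% of Talon Industries Corp.
Aggregating (R3): 16.83% + 4.7859% = 21.6159%.

21.6159%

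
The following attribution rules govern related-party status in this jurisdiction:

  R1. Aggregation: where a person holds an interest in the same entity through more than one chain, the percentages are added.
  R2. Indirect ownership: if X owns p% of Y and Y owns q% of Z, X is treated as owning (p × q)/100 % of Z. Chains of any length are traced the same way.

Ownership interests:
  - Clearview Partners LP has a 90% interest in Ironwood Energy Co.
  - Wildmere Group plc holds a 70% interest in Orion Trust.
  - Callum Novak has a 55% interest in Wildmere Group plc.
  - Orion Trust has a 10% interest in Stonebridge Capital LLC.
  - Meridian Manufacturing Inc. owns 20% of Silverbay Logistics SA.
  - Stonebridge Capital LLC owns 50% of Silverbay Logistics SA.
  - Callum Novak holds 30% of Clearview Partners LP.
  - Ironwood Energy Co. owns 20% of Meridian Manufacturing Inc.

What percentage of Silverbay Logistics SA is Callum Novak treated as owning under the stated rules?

Chain via Clearview Partners LP → Ironwood Energy Co. → Meridian Manufacturing Inc. (R2): 30% × 90% × 20% × 20% = 1.08% of Silverbay Logistics SA.
Chain via Wildmere Group plc → Orion Trust → Stonebridge Capital LLC (R2): 55% × 70% × 10% × 50% = 1.925% of Silverbay Logistics SA.
Aggregating (R1): 1.08% + 1.925% = 3.005%.

3.005%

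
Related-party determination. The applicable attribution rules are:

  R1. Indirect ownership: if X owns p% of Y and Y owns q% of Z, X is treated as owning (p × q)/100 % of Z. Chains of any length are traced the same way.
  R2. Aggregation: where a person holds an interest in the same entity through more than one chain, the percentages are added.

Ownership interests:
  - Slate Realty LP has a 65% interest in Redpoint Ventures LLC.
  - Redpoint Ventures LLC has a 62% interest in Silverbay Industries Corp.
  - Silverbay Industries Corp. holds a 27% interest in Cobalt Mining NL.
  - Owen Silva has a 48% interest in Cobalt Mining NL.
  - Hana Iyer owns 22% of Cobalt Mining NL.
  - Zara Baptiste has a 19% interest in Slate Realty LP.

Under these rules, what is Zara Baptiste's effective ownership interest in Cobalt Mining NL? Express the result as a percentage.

Chain via Slate Realty LP → Redpoint Ventures LLC → Silverbay Industries Corp. (R1): 19% × 65% × 62% × 27% = 2.06739% of Cobalt Mining NL.

2.06739%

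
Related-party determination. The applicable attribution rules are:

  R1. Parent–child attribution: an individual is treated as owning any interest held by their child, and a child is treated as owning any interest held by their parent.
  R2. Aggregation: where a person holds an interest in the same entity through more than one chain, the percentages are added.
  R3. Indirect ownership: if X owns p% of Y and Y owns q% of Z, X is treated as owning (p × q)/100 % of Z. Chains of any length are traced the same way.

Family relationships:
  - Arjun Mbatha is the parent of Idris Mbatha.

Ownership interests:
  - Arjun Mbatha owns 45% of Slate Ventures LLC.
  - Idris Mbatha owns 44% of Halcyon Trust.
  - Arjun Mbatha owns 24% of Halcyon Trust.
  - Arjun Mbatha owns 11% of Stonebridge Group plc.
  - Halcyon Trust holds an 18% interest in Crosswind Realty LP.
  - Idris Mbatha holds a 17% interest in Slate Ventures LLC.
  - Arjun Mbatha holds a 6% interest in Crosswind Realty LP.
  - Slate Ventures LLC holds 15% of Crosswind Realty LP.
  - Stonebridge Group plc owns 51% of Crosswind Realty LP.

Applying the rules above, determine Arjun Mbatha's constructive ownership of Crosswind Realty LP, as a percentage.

33.15%

By parent–child attribution (R1), Arjun Mbatha is treated as also owning Idris Mbatha's interest in Slate Ventures LLC, giving 45% + 17% = 62%.
By parent–child attribution (R1), Arjun Mbatha is treated as also owning Idris Mbatha's interest in Halcyon Trust, giving 24% + 44% = 68%.
Chain via Slate Ventures LLC (R3): 62% × 15% = 9.3% of Crosswind Realty LP.
Chain via Stonebridge Group plc (R3): 11% × 51% = 5.61% of Crosswind Realty LP.
Chain via Halcyon Trust (R3): 68% × 18% = 12.24% of Crosswind Realty LP.
Direct interest in Crosswind Realty LP: 6%.
Aggregating (R2): 9.3% + 5.61% + 12.24% + 6% = 33.15%.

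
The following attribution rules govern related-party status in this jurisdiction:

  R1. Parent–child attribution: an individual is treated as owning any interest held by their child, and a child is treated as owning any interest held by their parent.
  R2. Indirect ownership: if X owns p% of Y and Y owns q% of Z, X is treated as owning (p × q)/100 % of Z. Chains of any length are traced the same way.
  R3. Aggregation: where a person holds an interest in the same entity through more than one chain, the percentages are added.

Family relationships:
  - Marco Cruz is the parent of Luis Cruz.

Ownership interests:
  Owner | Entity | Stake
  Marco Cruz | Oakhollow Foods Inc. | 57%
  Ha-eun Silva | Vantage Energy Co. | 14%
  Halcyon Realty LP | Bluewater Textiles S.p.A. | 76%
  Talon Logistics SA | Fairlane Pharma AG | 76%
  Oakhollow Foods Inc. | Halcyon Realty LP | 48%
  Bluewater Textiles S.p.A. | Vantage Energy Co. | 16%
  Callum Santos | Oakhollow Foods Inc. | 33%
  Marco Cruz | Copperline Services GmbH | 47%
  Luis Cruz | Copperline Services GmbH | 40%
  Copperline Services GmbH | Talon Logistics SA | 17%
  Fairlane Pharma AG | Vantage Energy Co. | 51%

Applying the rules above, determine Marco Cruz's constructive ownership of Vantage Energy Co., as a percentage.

9.05958%

By parent–child attribution (R1), Marco Cruz is treated as also owning Luis Cruz's interest in Copperline Services GmbH, giving 47% + 40% = 87%.
Chain via Copperline Services GmbH → Talon Logistics SA → Fairlane Pharma AG (R2): 87% × 17% × 76% × 51% = 5.732604% of Vantage Energy Co.
Chain via Oakhollow Foods Inc. → Halcyon Realty LP → Bluewater Textiles S.p.A. (R2): 57% × 48% × 76% × 16% = 3.326976% of Vantage Energy Co.
Aggregating (R3): 5.732604% + 3.326976% = 9.05958%.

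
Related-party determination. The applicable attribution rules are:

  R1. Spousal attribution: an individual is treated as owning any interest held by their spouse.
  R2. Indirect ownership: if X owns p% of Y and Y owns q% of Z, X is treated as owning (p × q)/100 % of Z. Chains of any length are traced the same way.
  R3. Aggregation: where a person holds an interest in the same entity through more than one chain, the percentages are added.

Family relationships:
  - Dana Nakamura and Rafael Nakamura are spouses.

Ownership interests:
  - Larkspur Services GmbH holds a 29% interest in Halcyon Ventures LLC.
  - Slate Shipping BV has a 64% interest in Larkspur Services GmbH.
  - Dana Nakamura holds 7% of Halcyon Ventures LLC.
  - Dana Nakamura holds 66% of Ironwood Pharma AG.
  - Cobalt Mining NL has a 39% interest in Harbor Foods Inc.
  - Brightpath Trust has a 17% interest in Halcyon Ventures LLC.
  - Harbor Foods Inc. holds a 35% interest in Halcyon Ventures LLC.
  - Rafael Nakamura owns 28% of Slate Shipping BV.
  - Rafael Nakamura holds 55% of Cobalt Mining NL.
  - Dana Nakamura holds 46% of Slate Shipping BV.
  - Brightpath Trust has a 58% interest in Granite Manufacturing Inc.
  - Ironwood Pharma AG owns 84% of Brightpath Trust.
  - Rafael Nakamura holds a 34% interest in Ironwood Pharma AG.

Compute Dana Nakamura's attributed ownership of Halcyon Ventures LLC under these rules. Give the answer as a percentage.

42.5219%

By spousal attribution (R1), Dana Nakamura is treated as also owning Rafael Nakamura's interest in Slate Shipping BV, giving 46% + 28% = 74%.
By spousal attribution (R1), Dana Nakamura is treated as also owning Rafael Nakamura's interest in Ironwood Pharma AG, giving 66% + 34% = 100%.
By spousal attribution (R1), Dana Nakamura is treated as owning Rafael Nakamura's 55% interest in Cobalt Mining NL.
Chain via Slate Shipping BV → Larkspur Services GmbH (R2): 74% × 64% × 29% = 13.7344% of Halcyon Ventures LLC.
Chain via Ironwood Pharma AG → Brightpath Trust (R2): 100% × 84% × 17% = 14.28% of Halcyon Ventures LLC.
Direct interest in Halcyon Ventures LLC: 7%.
Chain via Cobalt Mining NL → Harbor Foods Inc. (R2): 55% × 39% × 35% = 7.5075% of Halcyon Ventures LLC.
Aggregating (R3): 13.7344% + 14.28% + 7% + 7.5075% = 42.5219%.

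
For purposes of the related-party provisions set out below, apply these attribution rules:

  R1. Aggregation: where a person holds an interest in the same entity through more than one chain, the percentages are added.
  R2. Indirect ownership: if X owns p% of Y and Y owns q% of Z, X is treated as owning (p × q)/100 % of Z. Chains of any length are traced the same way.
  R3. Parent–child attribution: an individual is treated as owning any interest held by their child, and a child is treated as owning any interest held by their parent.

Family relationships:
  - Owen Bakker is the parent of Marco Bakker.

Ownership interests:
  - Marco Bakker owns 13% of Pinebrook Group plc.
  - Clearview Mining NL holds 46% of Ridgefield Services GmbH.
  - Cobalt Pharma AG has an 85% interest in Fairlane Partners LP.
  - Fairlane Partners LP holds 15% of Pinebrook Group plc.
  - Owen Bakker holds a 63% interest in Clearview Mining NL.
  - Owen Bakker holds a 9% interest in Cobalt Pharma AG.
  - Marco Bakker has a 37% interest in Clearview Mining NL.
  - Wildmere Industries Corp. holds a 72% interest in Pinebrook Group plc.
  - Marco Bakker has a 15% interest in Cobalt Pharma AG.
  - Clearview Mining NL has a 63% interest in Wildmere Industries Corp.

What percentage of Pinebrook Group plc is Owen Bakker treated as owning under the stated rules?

By parent–child attribution (R3), Owen Bakker is treated as also owning Marco Bakker's interest in Cobalt Pharma AG, giving 9% + 15% = 24%.
By parent–child attribution (R3), Owen Bakker is treated as also owning Marco Bakker's interest in Clearview Mining NL, giving 63% + 37% = 100%.
By parent–child attribution (R3), Owen Bakker is treated as owning Marco Bakker's 13% interest in Pinebrook Group plc.
Chain via Cobalt Pharma AG → Fairlane Partners LP (R2): 24% × 85% × 15% = 3.06% of Pinebrook Group plc.
Chain via Clearview Mining NL → Wildmere Industries Corp. (R2): 100% × 63% × 72% = 45.36% of Pinebrook Group plc.
Direct interest in Pinebrook Group plc: 13%.
Aggregating (R1): 3.06% + 45.36% + 13% = 61.42%.

61.42%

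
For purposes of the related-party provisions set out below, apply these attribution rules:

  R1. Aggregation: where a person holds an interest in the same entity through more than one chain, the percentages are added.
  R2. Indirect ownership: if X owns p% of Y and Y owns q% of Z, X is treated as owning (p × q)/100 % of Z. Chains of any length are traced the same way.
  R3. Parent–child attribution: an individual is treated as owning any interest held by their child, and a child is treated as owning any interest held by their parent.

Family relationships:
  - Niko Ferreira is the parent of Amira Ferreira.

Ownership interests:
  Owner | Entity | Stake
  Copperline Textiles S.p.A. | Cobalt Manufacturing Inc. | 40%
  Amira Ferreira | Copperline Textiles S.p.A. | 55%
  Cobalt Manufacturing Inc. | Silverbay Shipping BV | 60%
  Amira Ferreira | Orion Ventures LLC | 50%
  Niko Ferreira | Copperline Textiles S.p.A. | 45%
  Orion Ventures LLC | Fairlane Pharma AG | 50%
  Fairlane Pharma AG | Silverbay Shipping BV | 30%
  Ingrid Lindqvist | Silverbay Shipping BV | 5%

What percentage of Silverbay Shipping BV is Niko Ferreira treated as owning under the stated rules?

By parent–child attribution (R3), Niko Ferreira is treated as also owning Amira Ferreira's interest in Copperline Textiles S.p.A, giving 45% + 55% = 100%.
By parent–child attribution (R3), Niko Ferreira is treated as owning Amira Ferreira's 50% interest in Orion Ventures LLC.
Chain via Copperline Textiles S.p.A. → Cobalt Manufacturing Inc. (R2): 100% × 40% × 60% = 24% of Silverbay Shipping BV.
Chain via Orion Ventures LLC → Fairlane Pharma AG (R2): 50% × 50% × 30% = 7.5% of Silverbay Shipping BV.
Aggregating (R1): 24% + 7.5% = 31.5%.

31.5%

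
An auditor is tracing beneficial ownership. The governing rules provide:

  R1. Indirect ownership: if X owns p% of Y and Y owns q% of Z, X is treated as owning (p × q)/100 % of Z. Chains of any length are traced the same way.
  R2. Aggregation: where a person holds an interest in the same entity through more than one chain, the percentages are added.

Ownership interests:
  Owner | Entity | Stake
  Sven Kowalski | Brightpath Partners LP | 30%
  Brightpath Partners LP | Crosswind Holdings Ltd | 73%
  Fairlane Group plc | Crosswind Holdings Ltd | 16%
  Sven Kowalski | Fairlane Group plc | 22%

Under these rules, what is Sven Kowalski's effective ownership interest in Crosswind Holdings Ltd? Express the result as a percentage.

Chain via Fairlane Group plc (R1): 22% × 16% = 3.52% of Crosswind Holdings Ltd.
Chain via Brightpath Partners LP (R1): 30% × 73% = 21.9% of Crosswind Holdings Ltd.
Aggregating (R2): 3.52% + 21.9% = 25.42%.

25.42%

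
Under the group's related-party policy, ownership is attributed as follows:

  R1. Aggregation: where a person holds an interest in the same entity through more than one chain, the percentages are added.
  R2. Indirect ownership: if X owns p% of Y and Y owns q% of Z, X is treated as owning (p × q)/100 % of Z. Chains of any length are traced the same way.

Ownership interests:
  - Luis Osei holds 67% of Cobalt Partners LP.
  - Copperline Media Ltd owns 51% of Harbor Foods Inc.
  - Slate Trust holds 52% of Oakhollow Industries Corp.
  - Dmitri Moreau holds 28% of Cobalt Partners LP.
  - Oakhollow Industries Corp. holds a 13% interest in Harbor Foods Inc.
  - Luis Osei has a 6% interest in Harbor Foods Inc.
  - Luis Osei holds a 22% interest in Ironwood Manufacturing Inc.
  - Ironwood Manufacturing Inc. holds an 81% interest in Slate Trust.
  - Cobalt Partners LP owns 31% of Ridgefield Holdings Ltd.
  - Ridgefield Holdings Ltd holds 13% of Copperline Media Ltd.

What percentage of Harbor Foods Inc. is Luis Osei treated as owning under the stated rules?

Chain via Cobalt Partners LP → Ridgefield Holdings Ltd → Copperline Media Ltd (R2): 67% × 31% × 13% × 51% = 1.377051% of Harbor Foods Inc.
Chain via Ironwood Manufacturing Inc. → Slate Trust → Oakhollow Industries Corp. (R2): 22% × 81% × 52% × 13% = 1.204632% of Harbor Foods Inc.
Direct interest in Harbor Foods Inc: 6%.
Aggregating (R1): 1.377051% + 1.204632% + 6% = 8.581683%.

8.581683%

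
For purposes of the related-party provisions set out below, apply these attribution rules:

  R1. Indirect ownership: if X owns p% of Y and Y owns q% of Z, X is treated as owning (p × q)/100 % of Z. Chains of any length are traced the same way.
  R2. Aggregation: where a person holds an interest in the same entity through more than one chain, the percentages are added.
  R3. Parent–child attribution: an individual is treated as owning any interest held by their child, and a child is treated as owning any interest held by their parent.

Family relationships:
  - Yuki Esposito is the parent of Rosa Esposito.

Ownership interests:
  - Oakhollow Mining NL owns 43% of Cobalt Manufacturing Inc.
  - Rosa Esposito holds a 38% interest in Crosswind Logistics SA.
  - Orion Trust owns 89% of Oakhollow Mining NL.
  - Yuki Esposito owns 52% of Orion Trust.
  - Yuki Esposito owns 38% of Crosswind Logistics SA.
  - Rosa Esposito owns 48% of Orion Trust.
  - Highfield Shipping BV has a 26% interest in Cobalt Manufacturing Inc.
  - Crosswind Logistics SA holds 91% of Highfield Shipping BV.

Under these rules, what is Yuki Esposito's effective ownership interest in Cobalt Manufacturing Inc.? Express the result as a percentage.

By parent–child attribution (R3), Yuki Esposito is treated as also owning Rosa Esposito's interest in Orion Trust, giving 52% + 48% = 100%.
By parent–child attribution (R3), Yuki Esposito is treated as also owning Rosa Esposito's interest in Crosswind Logistics SA, giving 38% + 38% = 76%.
Chain via Orion Trust → Oakhollow Mining NL (R1): 100% × 89% × 43% = 38.27% of Cobalt Manufacturing Inc.
Chain via Crosswind Logistics SA → Highfield Shipping BV (R1): 76% × 91% × 26% = 17.9816% of Cobalt Manufacturing Inc.
Aggregating (R2): 38.27% + 17.9816% = 56.2516%.

56.2516%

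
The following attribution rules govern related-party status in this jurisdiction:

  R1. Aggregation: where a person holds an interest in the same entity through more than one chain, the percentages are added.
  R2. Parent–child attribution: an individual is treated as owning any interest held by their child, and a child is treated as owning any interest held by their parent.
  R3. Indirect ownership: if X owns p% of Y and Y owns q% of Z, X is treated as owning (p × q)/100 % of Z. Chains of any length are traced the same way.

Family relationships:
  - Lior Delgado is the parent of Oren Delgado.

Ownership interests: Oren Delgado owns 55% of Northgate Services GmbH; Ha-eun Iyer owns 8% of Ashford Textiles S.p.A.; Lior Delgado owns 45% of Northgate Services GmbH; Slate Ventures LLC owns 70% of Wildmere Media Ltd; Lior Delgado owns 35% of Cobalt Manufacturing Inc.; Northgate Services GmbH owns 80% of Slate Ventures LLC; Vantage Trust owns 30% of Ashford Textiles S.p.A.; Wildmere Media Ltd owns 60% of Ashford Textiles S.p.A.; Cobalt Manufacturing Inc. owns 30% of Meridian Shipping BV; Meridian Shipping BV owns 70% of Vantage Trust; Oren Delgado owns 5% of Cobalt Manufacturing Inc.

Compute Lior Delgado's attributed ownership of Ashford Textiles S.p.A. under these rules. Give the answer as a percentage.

36.12%

By parent–child attribution (R2), Lior Delgado is treated as also owning Oren Delgado's interest in Northgate Services GmbH, giving 45% + 55% = 100%.
By parent–child attribution (R2), Lior Delgado is treated as also owning Oren Delgado's interest in Cobalt Manufacturing Inc, giving 35% + 5% = 40%.
Chain via Northgate Services GmbH → Slate Ventures LLC → Wildmere Media Ltd (R3): 100% × 80% × 70% × 60% = 33.6% of Ashford Textiles S.p.A.
Chain via Cobalt Manufacturing Inc. → Meridian Shipping BV → Vantage Trust (R3): 40% × 30% × 70% × 30% = 2.52% of Ashford Textiles S.p.A.
Aggregating (R1): 33.6% + 2.52% = 36.12%.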